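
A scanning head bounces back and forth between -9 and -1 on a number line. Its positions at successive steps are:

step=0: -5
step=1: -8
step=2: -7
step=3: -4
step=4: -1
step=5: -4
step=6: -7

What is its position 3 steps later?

-2

The value reflects between -9 and -1, moving 3 per step.
  step 7: -7 → -8
  step 8: -8 → -5
  step 9: -5 → -2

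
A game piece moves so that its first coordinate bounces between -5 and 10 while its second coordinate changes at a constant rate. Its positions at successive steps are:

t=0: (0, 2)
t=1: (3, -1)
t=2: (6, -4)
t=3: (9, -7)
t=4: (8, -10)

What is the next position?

(5, -13)

The first coordinate travels 3 per step and bounces off the walls at -5 and 10.
  step 5: 8 → 5
The second coordinate changes by -3 each step: at step 5 it is -13.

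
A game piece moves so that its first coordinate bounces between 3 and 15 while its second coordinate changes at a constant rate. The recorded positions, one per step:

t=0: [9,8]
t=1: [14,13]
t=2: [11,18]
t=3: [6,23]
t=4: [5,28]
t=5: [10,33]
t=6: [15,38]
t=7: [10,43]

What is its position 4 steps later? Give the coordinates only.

The first coordinate reflects between 3 and 15, moving 5 per step.
  step 8: 10 → 5
  step 9: 5 → 6
  step 10: 6 → 11
  step 11: 11 → 14
The second coordinate changes by +5 each step: at step 11 it is 63.

[14,63]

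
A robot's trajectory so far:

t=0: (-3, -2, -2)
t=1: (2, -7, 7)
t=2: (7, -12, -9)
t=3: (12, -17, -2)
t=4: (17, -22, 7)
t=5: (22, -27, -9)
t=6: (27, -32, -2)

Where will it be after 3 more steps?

(42, -47, -2)

The first coordinate changes by +5 each step, so at step 9 it is -3 + 9·(5) = 42.
The second coordinate changes by -5 each step, so at step 9 it is -2 + 9·(-5) = -47.
The third coordinate repeats the cycle [-2, 7, -9] with period 3; step 9 mod 3 = 0, giving -2.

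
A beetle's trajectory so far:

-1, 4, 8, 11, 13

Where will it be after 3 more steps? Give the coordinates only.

First differences are +5, +4, +3, +2; their common second difference is -1 (constant acceleration).
step 5: 13 + 1 → 14
step 6: 14 + 0 → 14
step 7: 14 − 1 → 13

13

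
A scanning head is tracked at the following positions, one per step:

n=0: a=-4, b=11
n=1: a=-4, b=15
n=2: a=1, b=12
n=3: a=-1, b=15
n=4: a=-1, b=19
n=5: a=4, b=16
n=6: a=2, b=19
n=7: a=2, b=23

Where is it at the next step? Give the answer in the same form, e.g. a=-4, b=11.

Differencing gives (+0,+4), (+5,-3), (-2,+3), (+0,+4), (+5,-3), (-2,+3), (+0,+4). This is the pattern (+0,+4), (+5,-3), (-2,+3) repeated.
step 8: apply (+5,-3) → a=7, b=20

a=7, b=20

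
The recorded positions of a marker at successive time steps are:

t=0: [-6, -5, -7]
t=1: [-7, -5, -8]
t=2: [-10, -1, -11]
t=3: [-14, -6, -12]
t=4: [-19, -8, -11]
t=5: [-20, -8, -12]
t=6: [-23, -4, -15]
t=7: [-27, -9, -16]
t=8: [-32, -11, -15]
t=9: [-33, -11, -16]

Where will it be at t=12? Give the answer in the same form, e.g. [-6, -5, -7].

[-45, -14, -19]

The moves between consecutive positions are [-1, +0, -1], [-3, +4, -3], [-4, -5, -1], [-5, -2, +1], [-1, +0, -1], [-3, +4, -3], [-4, -5, -1], [-5, -2, +1], [-1, +0, -1]; they repeat the 4-cycle [[-1, +0, -1], [-3, +4, -3], [-4, -5, -1], [-5, -2, +1]].
step 10: apply [-3, +4, -3] → [-36, -7, -19]
step 11: apply [-4, -5, -1] → [-40, -12, -20]
step 12: apply [-5, -2, +1] → [-45, -14, -19]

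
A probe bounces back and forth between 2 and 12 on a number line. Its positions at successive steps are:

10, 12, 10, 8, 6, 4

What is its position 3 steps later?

6

The value reflects between 2 and 12, moving 2 per step.
  step 6: 4 → 2
  step 7: 2 → 4
  step 8: 4 → 6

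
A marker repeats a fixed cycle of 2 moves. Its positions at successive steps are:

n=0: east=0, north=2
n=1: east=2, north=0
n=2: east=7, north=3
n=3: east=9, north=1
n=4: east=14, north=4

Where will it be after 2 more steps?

The moves between consecutive positions are (+2, -2), (+5, +3), (+2, -2), (+5, +3); they repeat the 2-cycle [(+2, -2), (+5, +3)].
step 5: apply (+2, -2) → east=16, north=2
step 6: apply (+5, +3) → east=21, north=5

east=21, north=5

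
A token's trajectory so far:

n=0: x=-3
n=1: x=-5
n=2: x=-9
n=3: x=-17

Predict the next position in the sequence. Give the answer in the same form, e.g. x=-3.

Step-to-step displacements: -2, -4, -8; each is 2× the previous.
step 4: -17 − 16 → x=-33

x=-33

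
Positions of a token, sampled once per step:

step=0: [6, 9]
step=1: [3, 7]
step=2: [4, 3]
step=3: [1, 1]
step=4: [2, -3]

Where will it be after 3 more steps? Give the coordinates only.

Step-to-step displacements: [-3, -2], [+1, -4], [-3, -2], [+1, -4] — a repeating cycle of length 2.
step 5: apply [-3, -2] → [-1, -5]
step 6: apply [+1, -4] → [0, -9]
step 7: apply [-3, -2] → [-3, -11]

[-3, -11]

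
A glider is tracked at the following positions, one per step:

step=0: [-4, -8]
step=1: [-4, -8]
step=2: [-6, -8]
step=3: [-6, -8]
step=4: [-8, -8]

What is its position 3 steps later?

[-10, -8]

Step-to-step displacements: [+0, +0], [-2, +0], [+0, +0], [-2, +0] — a repeating cycle of length 2.
step 5: apply [+0, +0] → [-8, -8]
step 6: apply [-2, +0] → [-10, -8]
step 7: apply [+0, +0] → [-10, -8]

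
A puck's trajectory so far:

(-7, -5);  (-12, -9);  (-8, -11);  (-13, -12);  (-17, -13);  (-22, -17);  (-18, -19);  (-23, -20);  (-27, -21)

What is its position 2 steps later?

(-28, -27)

Step-to-step displacements: (-5, -4), (+4, -2), (-5, -1), (-4, -1), (-5, -4), (+4, -2), (-5, -1), (-4, -1) — a repeating cycle of length 4.
step 9: apply (-5, -4) → (-32, -25)
step 10: apply (+4, -2) → (-28, -27)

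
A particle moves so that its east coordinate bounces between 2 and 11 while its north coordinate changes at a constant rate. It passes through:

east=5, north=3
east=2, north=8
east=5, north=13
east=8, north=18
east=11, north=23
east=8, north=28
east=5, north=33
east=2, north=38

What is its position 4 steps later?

The east coordinate reflects between 2 and 11, moving 3 per step.
  step 8: 2 → 5
  step 9: 5 → 8
  step 10: 8 → 11
  step 11: 11 → 8
The north coordinate changes by +5 each step: at step 11 it is 58.

east=8, north=58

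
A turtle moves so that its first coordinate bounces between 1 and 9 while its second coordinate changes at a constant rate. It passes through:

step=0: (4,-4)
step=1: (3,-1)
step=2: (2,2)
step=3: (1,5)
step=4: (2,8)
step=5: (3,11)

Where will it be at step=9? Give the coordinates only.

The first coordinate reflects between 1 and 9, moving 1 per step.
  step 6: 3 → 4
  step 7: 4 → 5
  step 8: 5 → 6
  step 9: 6 → 7
The second coordinate changes by +3 each step: at step 9 it is 23.

(7,23)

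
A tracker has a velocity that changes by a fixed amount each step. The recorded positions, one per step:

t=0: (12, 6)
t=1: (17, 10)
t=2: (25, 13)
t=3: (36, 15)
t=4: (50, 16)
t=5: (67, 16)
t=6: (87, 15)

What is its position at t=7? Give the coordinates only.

(110, 13)

Taking differences between consecutive positions: (+5, +4), (+8, +3), (+11, +2), (+14, +1), (+17, +0), (+20, -1). These grow by (+3, -1) each step.
step 7: (87, 15) + (+23, -2) → (110, 13)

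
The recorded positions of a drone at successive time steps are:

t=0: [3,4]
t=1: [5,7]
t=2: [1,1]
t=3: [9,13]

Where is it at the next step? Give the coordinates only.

Step-to-step displacements: [+2,+3], [-4,-6], [+8,+12]; each is -2× the previous.
step 4: [9,13] + [-16,-24] → [-7,-11]

[-7,-11]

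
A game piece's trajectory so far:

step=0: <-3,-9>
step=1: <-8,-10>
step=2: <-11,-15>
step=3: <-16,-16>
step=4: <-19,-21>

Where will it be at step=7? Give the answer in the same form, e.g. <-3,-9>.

<-32,-28>

The moves between consecutive positions are <-5,-1>, <-3,-5>, <-5,-1>, <-3,-5>; they repeat the 2-cycle [<-5,-1>, <-3,-5>].
step 5: apply <-5,-1> → <-24,-22>
step 6: apply <-3,-5> → <-27,-27>
step 7: apply <-5,-1> → <-32,-28>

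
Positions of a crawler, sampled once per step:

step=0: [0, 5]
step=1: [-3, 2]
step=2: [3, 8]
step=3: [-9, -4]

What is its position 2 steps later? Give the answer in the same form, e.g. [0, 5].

[-33, -28]

Consecutive displacements [-3, -3], [+6, +6], [-12, -12] scale by a factor of -2 each step.
step 4: [-9, -4] + [+24, +24] → [15, 20]
step 5: [15, 20] + [-48, -48] → [-33, -28]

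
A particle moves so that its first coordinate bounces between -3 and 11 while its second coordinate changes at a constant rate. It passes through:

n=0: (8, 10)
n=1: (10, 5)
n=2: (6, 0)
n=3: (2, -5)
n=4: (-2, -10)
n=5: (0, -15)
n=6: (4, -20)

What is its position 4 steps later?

(2, -40)

The first coordinate reflects between -3 and 11, moving 4 per step.
  step 7: 4 → 8
  step 8: 8 → 10
  step 9: 10 → 6
  step 10: 6 → 2
The second coordinate changes by -5 each step: at step 10 it is -40.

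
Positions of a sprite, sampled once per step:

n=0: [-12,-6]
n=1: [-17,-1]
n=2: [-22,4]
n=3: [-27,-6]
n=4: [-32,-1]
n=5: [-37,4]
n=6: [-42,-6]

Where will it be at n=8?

First: linear, -5 per step → -52 at step 8.
Second: cycles through -6, -1, 4 every 3 steps. Step 8 lands at position 2 of the cycle → 4.

[-52,4]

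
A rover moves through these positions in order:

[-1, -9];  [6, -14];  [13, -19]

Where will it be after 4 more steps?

The position changes by [+7, -5] every step.
step 3: [13, -19] + [+7, -5] → [20, -24]
step 4: [20, -24] + [+7, -5] → [27, -29]
step 5: [27, -29] + [+7, -5] → [34, -34]
step 6: [34, -34] + [+7, -5] → [41, -39]

[41, -39]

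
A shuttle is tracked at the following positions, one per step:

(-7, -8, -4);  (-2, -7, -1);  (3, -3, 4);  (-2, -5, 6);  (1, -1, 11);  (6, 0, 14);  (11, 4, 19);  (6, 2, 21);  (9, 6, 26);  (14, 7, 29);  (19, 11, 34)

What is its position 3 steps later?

Step-to-step displacements: (+5, +1, +3), (+5, +4, +5), (-5, -2, +2), (+3, +4, +5), (+5, +1, +3), (+5, +4, +5), (-5, -2, +2), (+3, +4, +5), (+5, +1, +3), (+5, +4, +5) — a repeating cycle of length 4.
step 11: apply (-5, -2, +2) → (14, 9, 36)
step 12: apply (+3, +4, +5) → (17, 13, 41)
step 13: apply (+5, +1, +3) → (22, 14, 44)

(22, 14, 44)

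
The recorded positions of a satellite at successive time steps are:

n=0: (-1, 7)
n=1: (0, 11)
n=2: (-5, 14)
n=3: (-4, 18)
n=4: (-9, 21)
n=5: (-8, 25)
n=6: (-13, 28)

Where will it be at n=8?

(-17, 35)

Step-to-step displacements: (+1, +4), (-5, +3), (+1, +4), (-5, +3), (+1, +4), (-5, +3) — a repeating cycle of length 2.
step 7: apply (+1, +4) → (-12, 32)
step 8: apply (-5, +3) → (-17, 35)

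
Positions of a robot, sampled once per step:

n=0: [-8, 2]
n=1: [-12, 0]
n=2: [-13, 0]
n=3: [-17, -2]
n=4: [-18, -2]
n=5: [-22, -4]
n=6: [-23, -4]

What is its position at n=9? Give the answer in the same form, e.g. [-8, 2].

Step-to-step displacements: [-4, -2], [-1, +0], [-4, -2], [-1, +0], [-4, -2], [-1, +0] — a repeating cycle of length 2.
step 7: apply [-4, -2] → [-27, -6]
step 8: apply [-1, +0] → [-28, -6]
step 9: apply [-4, -2] → [-32, -8]

[-32, -8]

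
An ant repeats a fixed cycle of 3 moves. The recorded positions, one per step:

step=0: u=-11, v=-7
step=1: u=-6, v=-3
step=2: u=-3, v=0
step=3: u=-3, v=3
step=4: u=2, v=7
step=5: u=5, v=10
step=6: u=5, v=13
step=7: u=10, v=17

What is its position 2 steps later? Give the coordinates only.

The moves between consecutive positions are (+5, +4), (+3, +3), (+0, +3), (+5, +4), (+3, +3), (+0, +3), (+5, +4); they repeat the 3-cycle [(+5, +4), (+3, +3), (+0, +3)].
step 8: apply (+3, +3) → u=13, v=20
step 9: apply (+0, +3) → u=13, v=23

u=13, v=23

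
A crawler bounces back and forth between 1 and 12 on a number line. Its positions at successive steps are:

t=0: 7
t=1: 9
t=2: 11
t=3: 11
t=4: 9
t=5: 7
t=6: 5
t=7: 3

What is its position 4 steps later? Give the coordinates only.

7

The value reflects between 1 and 12, moving 2 per step.
  step 8: 3 → 1
  step 9: 1 → 3
  step 10: 3 → 5
  step 11: 5 → 7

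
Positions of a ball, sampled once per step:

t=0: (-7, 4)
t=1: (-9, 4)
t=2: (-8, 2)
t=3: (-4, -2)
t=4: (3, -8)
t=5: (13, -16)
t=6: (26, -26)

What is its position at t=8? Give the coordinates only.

(61, -52)

Taking differences between consecutive positions: (-2, +0), (+1, -2), (+4, -4), (+7, -6), (+10, -8), (+13, -10). These grow by (+3, -2) each step.
step 7: (26, -26) + (+16, -12) → (42, -38)
step 8: (42, -38) + (+19, -14) → (61, -52)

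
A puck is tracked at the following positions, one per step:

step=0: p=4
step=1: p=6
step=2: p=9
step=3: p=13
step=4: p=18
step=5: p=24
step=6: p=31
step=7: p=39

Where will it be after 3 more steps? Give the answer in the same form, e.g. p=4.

First differences are +2, +3, +4, +5, +6, +7, +8; their common second difference is +1 (constant acceleration).
step 8: 39 + 9 → p=48
step 9: 48 + 10 → p=58
step 10: 58 + 11 → p=69

p=69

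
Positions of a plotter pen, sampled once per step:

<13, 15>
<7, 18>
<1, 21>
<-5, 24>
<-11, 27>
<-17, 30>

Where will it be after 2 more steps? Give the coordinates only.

<-29, 36>

Constant displacement of <-6, +3> per step.
step 6: <-17, 30> + <-6, +3> → <-23, 33>
step 7: <-23, 33> + <-6, +3> → <-29, 36>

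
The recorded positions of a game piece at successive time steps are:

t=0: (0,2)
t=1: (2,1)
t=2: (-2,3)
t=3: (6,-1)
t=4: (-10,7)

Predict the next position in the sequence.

(22,-9)

Step-to-step displacements: (+2,-1), (-4,+2), (+8,-4), (-16,+8); each is -2× the previous.
step 5: (-10,7) + (+32,-16) → (22,-9)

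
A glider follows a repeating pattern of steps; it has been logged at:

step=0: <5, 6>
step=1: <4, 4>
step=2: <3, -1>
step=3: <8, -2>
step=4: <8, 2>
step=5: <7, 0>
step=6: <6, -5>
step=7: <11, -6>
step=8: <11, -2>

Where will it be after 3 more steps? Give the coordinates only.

<14, -10>

Step-to-step displacements: <-1, -2>, <-1, -5>, <+5, -1>, <+0, +4>, <-1, -2>, <-1, -5>, <+5, -1>, <+0, +4> — a repeating cycle of length 4.
step 9: apply <-1, -2> → <10, -4>
step 10: apply <-1, -5> → <9, -9>
step 11: apply <+5, -1> → <14, -10>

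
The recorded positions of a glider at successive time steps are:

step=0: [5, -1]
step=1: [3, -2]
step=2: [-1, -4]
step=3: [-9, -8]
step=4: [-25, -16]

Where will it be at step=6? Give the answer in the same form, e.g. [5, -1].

Consecutive displacements [-2, -1], [-4, -2], [-8, -4], [-16, -8] scale by a factor of 2 each step.
step 5: [-25, -16] + [-32, -16] → [-57, -32]
step 6: [-57, -32] + [-64, -32] → [-121, -64]

[-121, -64]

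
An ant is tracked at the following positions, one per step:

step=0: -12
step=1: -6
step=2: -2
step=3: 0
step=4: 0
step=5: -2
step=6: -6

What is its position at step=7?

Successive displacements: +6, +4, +2, +0, -2, -4 — each changes by -2.
step 7: -6 − 6 → -12

-12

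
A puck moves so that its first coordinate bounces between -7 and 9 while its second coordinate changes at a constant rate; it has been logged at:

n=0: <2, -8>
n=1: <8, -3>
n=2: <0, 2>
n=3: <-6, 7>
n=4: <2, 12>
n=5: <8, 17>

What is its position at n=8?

The first coordinate reflects between -7 and 9, moving 8 per step.
  step 6: 8 → 0
  step 7: 0 → -6
  step 8: -6 → 2
The second coordinate changes by +5 each step: at step 8 it is 32.

<2, 32>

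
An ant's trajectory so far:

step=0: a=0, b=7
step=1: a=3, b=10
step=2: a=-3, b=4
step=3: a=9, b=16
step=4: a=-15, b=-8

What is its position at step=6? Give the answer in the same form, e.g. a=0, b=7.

a=-63, b=-56

Consecutive displacements (+3, +3), (-6, -6), (+12, +12), (-24, -24) scale by a factor of -2 each step.
step 5: a=-15, b=-8 + (+48, +48) → a=33, b=40
step 6: a=33, b=40 + (-96, -96) → a=-63, b=-56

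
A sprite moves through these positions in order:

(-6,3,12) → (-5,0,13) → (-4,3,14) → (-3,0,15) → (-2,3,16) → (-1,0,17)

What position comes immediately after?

The first coordinate changes by +1 each step, so at step 6 it is -6 + 6·(1) = 0.
The second coordinate repeats the cycle [3, 0] with period 2; step 6 mod 2 = 0, giving 3.
The third coordinate changes by +1 each step, so at step 6 it is 12 + 6·(1) = 18.

(0,3,18)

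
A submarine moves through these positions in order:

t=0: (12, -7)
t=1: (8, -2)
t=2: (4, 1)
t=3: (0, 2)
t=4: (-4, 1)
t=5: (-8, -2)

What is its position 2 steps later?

(-16, -14)

First differences are (-4, +5), (-4, +3), (-4, +1), (-4, -1), (-4, -3); their common second difference is (+0, -2) (constant acceleration).
step 6: (-8, -2) + (-4, -5) → (-12, -7)
step 7: (-12, -7) + (-4, -7) → (-16, -14)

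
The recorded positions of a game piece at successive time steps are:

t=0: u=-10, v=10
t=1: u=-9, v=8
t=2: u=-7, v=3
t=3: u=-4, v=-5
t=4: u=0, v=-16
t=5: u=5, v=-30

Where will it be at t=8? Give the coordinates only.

u=26, v=-90

Successive displacements: (+1, -2), (+2, -5), (+3, -8), (+4, -11), (+5, -14) — each changes by (+1, -3).
step 6: u=5, v=-30 + (+6, -17) → u=11, v=-47
step 7: u=11, v=-47 + (+7, -20) → u=18, v=-67
step 8: u=18, v=-67 + (+8, -23) → u=26, v=-90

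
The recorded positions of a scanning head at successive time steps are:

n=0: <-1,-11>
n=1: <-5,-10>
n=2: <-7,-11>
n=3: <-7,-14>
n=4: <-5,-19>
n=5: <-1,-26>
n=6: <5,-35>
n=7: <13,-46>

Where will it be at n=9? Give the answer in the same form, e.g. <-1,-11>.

Taking differences between consecutive positions: <-4,+1>, <-2,-1>, <+0,-3>, <+2,-5>, <+4,-7>, <+6,-9>, <+8,-11>. These grow by <+2,-2> each step.
step 8: <13,-46> + <+10,-13> → <23,-59>
step 9: <23,-59> + <+12,-15> → <35,-74>

<35,-74>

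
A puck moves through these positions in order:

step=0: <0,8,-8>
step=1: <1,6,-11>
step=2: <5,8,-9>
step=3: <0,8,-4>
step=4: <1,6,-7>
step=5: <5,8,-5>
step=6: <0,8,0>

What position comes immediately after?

<1,6,-3>

The moves between consecutive positions are <+1,-2,-3>, <+4,+2,+2>, <-5,+0,+5>, <+1,-2,-3>, <+4,+2,+2>, <-5,+0,+5>; they repeat the 3-cycle [<+1,-2,-3>, <+4,+2,+2>, <-5,+0,+5>].
step 7: apply <+1,-2,-3> → <1,6,-3>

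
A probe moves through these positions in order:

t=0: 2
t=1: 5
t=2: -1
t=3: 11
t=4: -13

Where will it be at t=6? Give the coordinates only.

Consecutive displacements +3, -6, +12, -24 scale by a factor of -2 each step.
step 5: -13 + 48 → 35
step 6: 35 − 96 → -61

-61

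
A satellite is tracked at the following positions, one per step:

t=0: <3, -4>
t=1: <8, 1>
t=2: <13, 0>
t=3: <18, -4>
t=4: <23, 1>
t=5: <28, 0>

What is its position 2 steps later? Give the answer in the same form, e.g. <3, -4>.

<38, 1>

First: linear, +5 per step → 38 at step 7.
Second: cycles through -4, 1, 0 every 3 steps. Step 7 lands at position 1 of the cycle → 1.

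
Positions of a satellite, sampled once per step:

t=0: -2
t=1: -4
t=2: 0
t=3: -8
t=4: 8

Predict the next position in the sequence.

Step-to-step displacements: -2, +4, -8, +16; each is -2× the previous.
step 5: 8 − 32 → -24

-24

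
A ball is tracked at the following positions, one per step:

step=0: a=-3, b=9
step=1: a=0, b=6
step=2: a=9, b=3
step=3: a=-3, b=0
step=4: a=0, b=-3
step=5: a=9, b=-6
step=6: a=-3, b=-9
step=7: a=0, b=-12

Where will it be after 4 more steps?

A: cycles through -3, 0, 9 every 3 steps. Step 11 lands at position 2 of the cycle → 9.
B: linear, -3 per step → -24 at step 11.

a=9, b=-24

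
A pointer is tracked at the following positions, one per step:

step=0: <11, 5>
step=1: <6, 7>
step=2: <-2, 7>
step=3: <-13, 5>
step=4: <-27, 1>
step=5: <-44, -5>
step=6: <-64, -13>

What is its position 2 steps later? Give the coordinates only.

<-113, -35>

First differences are <-5, +2>, <-8, +0>, <-11, -2>, <-14, -4>, <-17, -6>, <-20, -8>; their common second difference is <-3, -2> (constant acceleration).
step 7: <-64, -13> + <-23, -10> → <-87, -23>
step 8: <-87, -23> + <-26, -12> → <-113, -35>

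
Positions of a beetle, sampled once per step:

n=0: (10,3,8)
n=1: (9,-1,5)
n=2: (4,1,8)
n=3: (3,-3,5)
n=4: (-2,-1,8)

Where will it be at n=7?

(-9,-7,5)

Step-to-step displacements: (-1,-4,-3), (-5,+2,+3), (-1,-4,-3), (-5,+2,+3) — a repeating cycle of length 2.
step 5: apply (-1,-4,-3) → (-3,-5,5)
step 6: apply (-5,+2,+3) → (-8,-3,8)
step 7: apply (-1,-4,-3) → (-9,-7,5)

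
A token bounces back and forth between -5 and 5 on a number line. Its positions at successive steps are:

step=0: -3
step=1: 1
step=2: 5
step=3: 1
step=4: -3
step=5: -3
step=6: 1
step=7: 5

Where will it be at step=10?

-3

The value reflects between -5 and 5, moving 4 per step.
  step 8: 5 → 1
  step 9: 1 → -3
  step 10: -3 → -3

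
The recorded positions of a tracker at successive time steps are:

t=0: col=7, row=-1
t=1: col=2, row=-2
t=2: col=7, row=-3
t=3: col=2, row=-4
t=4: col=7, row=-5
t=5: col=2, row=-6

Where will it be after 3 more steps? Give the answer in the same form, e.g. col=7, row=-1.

Col: cycles through 7, 2 every 2 steps. Step 8 lands at position 0 of the cycle → 7.
Row: linear, -1 per step → -9 at step 8.

col=7, row=-9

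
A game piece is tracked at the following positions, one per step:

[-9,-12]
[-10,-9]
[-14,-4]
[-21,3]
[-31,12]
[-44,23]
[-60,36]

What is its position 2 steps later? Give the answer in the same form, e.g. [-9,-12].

Taking differences between consecutive positions: [-1,+3], [-4,+5], [-7,+7], [-10,+9], [-13,+11], [-16,+13]. These grow by [-3,+2] each step.
step 7: [-60,36] + [-19,+15] → [-79,51]
step 8: [-79,51] + [-22,+17] → [-101,68]

[-101,68]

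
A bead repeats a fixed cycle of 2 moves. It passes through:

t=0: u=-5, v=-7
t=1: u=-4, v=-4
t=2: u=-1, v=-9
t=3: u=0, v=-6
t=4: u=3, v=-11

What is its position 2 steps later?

u=7, v=-13

Step-to-step displacements: (+1, +3), (+3, -5), (+1, +3), (+3, -5) — a repeating cycle of length 2.
step 5: apply (+1, +3) → u=4, v=-8
step 6: apply (+3, -5) → u=7, v=-13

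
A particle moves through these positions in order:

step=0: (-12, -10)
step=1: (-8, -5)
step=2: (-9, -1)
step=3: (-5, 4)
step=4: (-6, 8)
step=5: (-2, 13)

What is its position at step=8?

(0, 26)

Step-to-step displacements: (+4, +5), (-1, +4), (+4, +5), (-1, +4), (+4, +5) — a repeating cycle of length 2.
step 6: apply (-1, +4) → (-3, 17)
step 7: apply (+4, +5) → (1, 22)
step 8: apply (-1, +4) → (0, 26)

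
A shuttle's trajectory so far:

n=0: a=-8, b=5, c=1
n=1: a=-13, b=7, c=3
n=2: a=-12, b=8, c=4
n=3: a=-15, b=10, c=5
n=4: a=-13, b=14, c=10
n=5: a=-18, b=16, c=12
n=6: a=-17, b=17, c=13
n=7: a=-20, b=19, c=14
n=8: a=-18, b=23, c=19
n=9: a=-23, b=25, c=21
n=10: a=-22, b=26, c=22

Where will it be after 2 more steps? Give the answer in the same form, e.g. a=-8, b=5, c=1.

a=-23, b=32, c=28

Differencing gives (-5, +2, +2), (+1, +1, +1), (-3, +2, +1), (+2, +4, +5), (-5, +2, +2), (+1, +1, +1), (-3, +2, +1), (+2, +4, +5), (-5, +2, +2), (+1, +1, +1). This is the pattern (-5, +2, +2), (+1, +1, +1), (-3, +2, +1), (+2, +4, +5) repeated.
step 11: apply (-3, +2, +1) → a=-25, b=28, c=23
step 12: apply (+2, +4, +5) → a=-23, b=32, c=28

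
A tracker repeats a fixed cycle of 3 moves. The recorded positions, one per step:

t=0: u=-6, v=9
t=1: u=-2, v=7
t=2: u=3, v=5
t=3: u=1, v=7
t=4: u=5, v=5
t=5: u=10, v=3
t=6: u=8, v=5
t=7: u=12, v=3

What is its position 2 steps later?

u=15, v=3

Differencing gives (+4,-2), (+5,-2), (-2,+2), (+4,-2), (+5,-2), (-2,+2), (+4,-2). This is the pattern (+4,-2), (+5,-2), (-2,+2) repeated.
step 8: apply (+5,-2) → u=17, v=1
step 9: apply (-2,+2) → u=15, v=3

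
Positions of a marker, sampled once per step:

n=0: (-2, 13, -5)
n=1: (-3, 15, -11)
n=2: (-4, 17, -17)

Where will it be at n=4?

(-6, 21, -29)

Each step adds (-1, +2, -6) to the position.
step 3: (-4, 17, -17) + (-1, +2, -6) → (-5, 19, -23)
step 4: (-5, 19, -23) + (-1, +2, -6) → (-6, 21, -29)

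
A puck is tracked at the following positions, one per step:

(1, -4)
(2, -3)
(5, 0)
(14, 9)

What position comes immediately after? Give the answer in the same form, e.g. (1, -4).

Consecutive displacements (+1, +1), (+3, +3), (+9, +9) scale by a factor of 3 each step.
step 4: (14, 9) + (+27, +27) → (41, 36)

(41, 36)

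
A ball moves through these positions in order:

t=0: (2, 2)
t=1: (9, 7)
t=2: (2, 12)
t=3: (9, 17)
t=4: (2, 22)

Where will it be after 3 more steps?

(9, 37)

The first coordinate repeats the cycle [2, 9] with period 2; step 7 mod 2 = 1, giving 9.
The second coordinate changes by +5 each step, so at step 7 it is 2 + 7·(5) = 37.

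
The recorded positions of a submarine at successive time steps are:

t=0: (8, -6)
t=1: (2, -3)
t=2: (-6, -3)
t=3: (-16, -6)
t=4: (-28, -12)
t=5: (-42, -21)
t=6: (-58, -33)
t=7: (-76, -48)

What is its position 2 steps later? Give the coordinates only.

(-118, -87)

Taking differences between consecutive positions: (-6, +3), (-8, +0), (-10, -3), (-12, -6), (-14, -9), (-16, -12), (-18, -15). These grow by (-2, -3) each step.
step 8: (-76, -48) + (-20, -18) → (-96, -66)
step 9: (-96, -66) + (-22, -21) → (-118, -87)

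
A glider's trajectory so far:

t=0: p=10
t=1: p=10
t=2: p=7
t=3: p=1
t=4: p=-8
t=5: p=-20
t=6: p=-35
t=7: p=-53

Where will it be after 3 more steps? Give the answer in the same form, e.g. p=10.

p=-125

Taking differences between consecutive positions: +0, -3, -6, -9, -12, -15, -18. These grow by -3 each step.
step 8: -53 − 21 → p=-74
step 9: -74 − 24 → p=-98
step 10: -98 − 27 → p=-125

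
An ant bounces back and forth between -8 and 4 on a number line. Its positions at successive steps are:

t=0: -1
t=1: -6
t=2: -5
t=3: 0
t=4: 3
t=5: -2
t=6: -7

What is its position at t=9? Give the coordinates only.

The value reflects between -8 and 4, moving 5 per step.
  step 7: -7 → -4
  step 8: -4 → 1
  step 9: 1 → 2

2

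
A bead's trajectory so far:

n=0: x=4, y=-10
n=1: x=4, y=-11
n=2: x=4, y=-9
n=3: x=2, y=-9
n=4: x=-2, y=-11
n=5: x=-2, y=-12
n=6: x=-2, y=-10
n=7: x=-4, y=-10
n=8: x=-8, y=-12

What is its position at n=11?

x=-10, y=-11

Differencing gives (+0,-1), (+0,+2), (-2,+0), (-4,-2), (+0,-1), (+0,+2), (-2,+0), (-4,-2). This is the pattern (+0,-1), (+0,+2), (-2,+0), (-4,-2) repeated.
step 9: apply (+0,-1) → x=-8, y=-13
step 10: apply (+0,+2) → x=-8, y=-11
step 11: apply (-2,+0) → x=-10, y=-11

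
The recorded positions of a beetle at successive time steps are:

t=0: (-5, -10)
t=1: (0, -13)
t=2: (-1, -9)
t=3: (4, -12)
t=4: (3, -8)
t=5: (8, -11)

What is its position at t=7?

Step-to-step displacements: (+5, -3), (-1, +4), (+5, -3), (-1, +4), (+5, -3) — a repeating cycle of length 2.
step 6: apply (-1, +4) → (7, -7)
step 7: apply (+5, -3) → (12, -10)

(12, -10)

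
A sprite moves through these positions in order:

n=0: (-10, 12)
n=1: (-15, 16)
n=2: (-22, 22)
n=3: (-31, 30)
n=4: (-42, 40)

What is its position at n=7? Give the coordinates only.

First differences are (-5, +4), (-7, +6), (-9, +8), (-11, +10); their common second difference is (-2, +2) (constant acceleration).
step 5: (-42, 40) + (-13, +12) → (-55, 52)
step 6: (-55, 52) + (-15, +14) → (-70, 66)
step 7: (-70, 66) + (-17, +16) → (-87, 82)

(-87, 82)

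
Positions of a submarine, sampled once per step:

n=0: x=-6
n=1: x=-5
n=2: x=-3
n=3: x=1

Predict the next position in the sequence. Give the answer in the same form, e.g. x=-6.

x=9

The jumps are +1, +2, +4 — a geometric progression with ratio 2.
step 4: 1 + 8 → x=9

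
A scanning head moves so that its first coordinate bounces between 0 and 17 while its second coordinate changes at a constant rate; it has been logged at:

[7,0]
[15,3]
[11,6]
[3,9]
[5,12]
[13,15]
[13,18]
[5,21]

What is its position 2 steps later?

[11,27]

The first coordinate reflects between 0 and 17, moving 8 per step.
  step 8: 5 → 3
  step 9: 3 → 11
The second coordinate changes by +3 each step: at step 9 it is 27.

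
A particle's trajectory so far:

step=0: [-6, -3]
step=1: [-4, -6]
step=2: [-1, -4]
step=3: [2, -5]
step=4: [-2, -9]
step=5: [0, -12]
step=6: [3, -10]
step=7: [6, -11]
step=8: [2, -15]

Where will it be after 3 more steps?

Differencing gives [+2, -3], [+3, +2], [+3, -1], [-4, -4], [+2, -3], [+3, +2], [+3, -1], [-4, -4]. This is the pattern [+2, -3], [+3, +2], [+3, -1], [-4, -4] repeated.
step 9: apply [+2, -3] → [4, -18]
step 10: apply [+3, +2] → [7, -16]
step 11: apply [+3, -1] → [10, -17]

[10, -17]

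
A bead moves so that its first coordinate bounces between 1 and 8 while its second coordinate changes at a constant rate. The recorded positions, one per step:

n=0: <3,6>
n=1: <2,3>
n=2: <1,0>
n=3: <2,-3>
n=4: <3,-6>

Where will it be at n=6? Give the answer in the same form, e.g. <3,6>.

The first coordinate travels 1 per step and bounces off the walls at 1 and 8.
  step 5: 3 → 4
  step 6: 4 → 5
The second coordinate changes by -3 each step: at step 6 it is -12.

<5,-12>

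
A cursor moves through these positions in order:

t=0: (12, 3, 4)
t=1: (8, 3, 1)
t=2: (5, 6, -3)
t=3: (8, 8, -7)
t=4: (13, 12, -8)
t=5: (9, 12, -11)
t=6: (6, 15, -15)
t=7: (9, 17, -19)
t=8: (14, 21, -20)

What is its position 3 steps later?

(10, 26, -31)

Differencing gives (-4, +0, -3), (-3, +3, -4), (+3, +2, -4), (+5, +4, -1), (-4, +0, -3), (-3, +3, -4), (+3, +2, -4), (+5, +4, -1). This is the pattern (-4, +0, -3), (-3, +3, -4), (+3, +2, -4), (+5, +4, -1) repeated.
step 9: apply (-4, +0, -3) → (10, 21, -23)
step 10: apply (-3, +3, -4) → (7, 24, -27)
step 11: apply (+3, +2, -4) → (10, 26, -31)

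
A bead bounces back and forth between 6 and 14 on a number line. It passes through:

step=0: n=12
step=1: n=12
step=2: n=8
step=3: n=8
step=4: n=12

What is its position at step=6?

The value travels 4 per step and bounces off the walls at 6 and 14.
  step 5: 12 → 12
  step 6: 12 → 8

n=8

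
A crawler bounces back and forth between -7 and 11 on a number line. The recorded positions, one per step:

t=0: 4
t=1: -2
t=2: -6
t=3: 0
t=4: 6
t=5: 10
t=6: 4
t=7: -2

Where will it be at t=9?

The value travels 6 per step and bounces off the walls at -7 and 11.
  step 8: -2 → -6
  step 9: -6 → 0

0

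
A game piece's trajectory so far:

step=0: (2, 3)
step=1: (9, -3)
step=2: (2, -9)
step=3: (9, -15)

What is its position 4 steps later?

The first coordinate repeats the cycle [2, 9] with period 2; step 7 mod 2 = 1, giving 9.
The second coordinate changes by -6 each step, so at step 7 it is 3 + 7·(-6) = -39.

(9, -39)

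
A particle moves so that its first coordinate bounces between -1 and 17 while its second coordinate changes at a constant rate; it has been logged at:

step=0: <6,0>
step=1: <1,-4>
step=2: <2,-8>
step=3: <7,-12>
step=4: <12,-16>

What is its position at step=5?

The first coordinate reflects between -1 and 17, moving 5 per step.
  step 5: 12 → 17
The second coordinate changes by -4 each step: at step 5 it is -20.

<17,-20>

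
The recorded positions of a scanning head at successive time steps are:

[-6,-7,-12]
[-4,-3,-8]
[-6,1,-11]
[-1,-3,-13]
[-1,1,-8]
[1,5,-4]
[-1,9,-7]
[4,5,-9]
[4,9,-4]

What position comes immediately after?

Differencing gives [+2,+4,+4], [-2,+4,-3], [+5,-4,-2], [+0,+4,+5], [+2,+4,+4], [-2,+4,-3], [+5,-4,-2], [+0,+4,+5]. This is the pattern [+2,+4,+4], [-2,+4,-3], [+5,-4,-2], [+0,+4,+5] repeated.
step 9: apply [+2,+4,+4] → [6,13,0]

[6,13,0]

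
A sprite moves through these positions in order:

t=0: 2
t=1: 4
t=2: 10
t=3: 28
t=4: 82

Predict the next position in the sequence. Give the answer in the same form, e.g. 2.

244

Consecutive displacements +2, +6, +18, +54 scale by a factor of 3 each step.
step 5: 82 + 162 → 244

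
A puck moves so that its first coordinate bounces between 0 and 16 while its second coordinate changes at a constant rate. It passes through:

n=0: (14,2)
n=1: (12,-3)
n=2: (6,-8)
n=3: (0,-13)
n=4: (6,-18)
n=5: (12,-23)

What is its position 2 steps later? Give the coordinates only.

(8,-33)

The first coordinate travels 6 per step and bounces off the walls at 0 and 16.
  step 6: 12 → 14
  step 7: 14 → 8
The second coordinate changes by -5 each step: at step 7 it is -33.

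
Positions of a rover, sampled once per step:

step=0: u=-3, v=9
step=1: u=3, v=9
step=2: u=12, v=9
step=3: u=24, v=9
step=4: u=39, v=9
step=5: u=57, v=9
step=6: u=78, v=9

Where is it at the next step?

Successive displacements: (+6, +0), (+9, +0), (+12, +0), (+15, +0), (+18, +0), (+21, +0) — each changes by (+3, +0).
step 7: u=78, v=9 + (+24, +0) → u=102, v=9

u=102, v=9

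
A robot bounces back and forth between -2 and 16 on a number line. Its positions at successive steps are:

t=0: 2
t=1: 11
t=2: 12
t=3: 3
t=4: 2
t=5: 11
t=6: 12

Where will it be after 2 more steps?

2

The value reflects between -2 and 16, moving 9 per step.
  step 7: 12 → 3
  step 8: 3 → 2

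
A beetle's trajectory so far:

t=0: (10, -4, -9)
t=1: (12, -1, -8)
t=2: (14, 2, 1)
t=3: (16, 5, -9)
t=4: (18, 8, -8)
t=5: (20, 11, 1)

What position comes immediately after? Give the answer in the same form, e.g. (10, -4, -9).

(22, 14, -9)

The first coordinate changes by +2 each step, so at step 6 it is 10 + 6·(2) = 22.
The second coordinate changes by +3 each step, so at step 6 it is -4 + 6·(3) = 14.
The third coordinate repeats the cycle [-9, -8, 1] with period 3; step 6 mod 3 = 0, giving -9.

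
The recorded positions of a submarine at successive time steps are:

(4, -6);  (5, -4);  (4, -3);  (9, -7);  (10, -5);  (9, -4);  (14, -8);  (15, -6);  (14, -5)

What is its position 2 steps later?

(20, -7)

Differencing gives (+1, +2), (-1, +1), (+5, -4), (+1, +2), (-1, +1), (+5, -4), (+1, +2), (-1, +1). This is the pattern (+1, +2), (-1, +1), (+5, -4) repeated.
step 9: apply (+5, -4) → (19, -9)
step 10: apply (+1, +2) → (20, -7)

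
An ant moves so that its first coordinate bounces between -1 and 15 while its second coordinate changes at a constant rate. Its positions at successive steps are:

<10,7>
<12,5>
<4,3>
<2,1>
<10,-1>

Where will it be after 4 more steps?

The first coordinate reflects between -1 and 15, moving 8 per step.
  step 5: 10 → 12
  step 6: 12 → 4
  step 7: 4 → 2
  step 8: 2 → 10
The second coordinate changes by -2 each step: at step 8 it is -9.

<10,-9>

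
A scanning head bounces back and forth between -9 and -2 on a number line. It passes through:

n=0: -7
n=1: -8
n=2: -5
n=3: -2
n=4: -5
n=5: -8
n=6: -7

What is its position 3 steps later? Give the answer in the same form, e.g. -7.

The value reflects between -9 and -2, moving 3 per step.
  step 7: -7 → -4
  step 8: -4 → -3
  step 9: -3 → -6

-6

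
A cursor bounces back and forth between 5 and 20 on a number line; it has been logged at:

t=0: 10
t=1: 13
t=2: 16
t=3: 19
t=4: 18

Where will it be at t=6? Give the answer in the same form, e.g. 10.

The value reflects between 5 and 20, moving 3 per step.
  step 5: 18 → 15
  step 6: 15 → 12

12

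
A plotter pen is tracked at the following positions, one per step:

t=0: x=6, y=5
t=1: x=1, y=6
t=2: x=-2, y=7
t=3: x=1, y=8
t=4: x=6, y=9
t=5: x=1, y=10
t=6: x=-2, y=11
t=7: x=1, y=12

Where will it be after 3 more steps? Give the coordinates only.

x=-2, y=15

The x coordinate repeats the cycle [6, 1, -2, 1] with period 4; step 10 mod 4 = 2, giving -2.
The y coordinate changes by +1 each step, so at step 10 it is 5 + 10·(1) = 15.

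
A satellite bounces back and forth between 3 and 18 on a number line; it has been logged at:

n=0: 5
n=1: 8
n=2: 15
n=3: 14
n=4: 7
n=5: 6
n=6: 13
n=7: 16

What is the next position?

9

The value travels 7 per step and bounces off the walls at 3 and 18.
  step 8: 16 → 9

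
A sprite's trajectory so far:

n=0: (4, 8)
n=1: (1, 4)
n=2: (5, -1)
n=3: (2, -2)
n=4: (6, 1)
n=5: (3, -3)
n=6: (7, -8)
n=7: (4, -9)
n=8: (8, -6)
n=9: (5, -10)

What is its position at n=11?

Step-to-step displacements: (-3, -4), (+4, -5), (-3, -1), (+4, +3), (-3, -4), (+4, -5), (-3, -1), (+4, +3), (-3, -4) — a repeating cycle of length 4.
step 10: apply (+4, -5) → (9, -15)
step 11: apply (-3, -1) → (6, -16)

(6, -16)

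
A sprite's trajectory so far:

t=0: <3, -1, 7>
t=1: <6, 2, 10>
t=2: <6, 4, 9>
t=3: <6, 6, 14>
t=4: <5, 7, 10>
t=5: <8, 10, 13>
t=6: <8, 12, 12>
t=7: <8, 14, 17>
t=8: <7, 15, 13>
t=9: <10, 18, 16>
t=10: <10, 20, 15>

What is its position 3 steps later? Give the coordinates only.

<12, 26, 19>

Differencing gives <+3, +3, +3>, <+0, +2, -1>, <+0, +2, +5>, <-1, +1, -4>, <+3, +3, +3>, <+0, +2, -1>, <+0, +2, +5>, <-1, +1, -4>, <+3, +3, +3>, <+0, +2, -1>. This is the pattern <+3, +3, +3>, <+0, +2, -1>, <+0, +2, +5>, <-1, +1, -4> repeated.
step 11: apply <+0, +2, +5> → <10, 22, 20>
step 12: apply <-1, +1, -4> → <9, 23, 16>
step 13: apply <+3, +3, +3> → <12, 26, 19>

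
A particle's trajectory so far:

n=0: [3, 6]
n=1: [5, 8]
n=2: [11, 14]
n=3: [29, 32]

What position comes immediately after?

[83, 86]

The jumps are [+2, +2], [+6, +6], [+18, +18] — a geometric progression with ratio 3.
step 4: [29, 32] + [+54, +54] → [83, 86]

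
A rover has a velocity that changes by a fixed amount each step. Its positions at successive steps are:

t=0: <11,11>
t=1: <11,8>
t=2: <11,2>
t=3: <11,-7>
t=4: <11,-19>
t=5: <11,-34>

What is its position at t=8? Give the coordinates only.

<11,-97>

Taking differences between consecutive positions: <+0,-3>, <+0,-6>, <+0,-9>, <+0,-12>, <+0,-15>. These grow by <+0,-3> each step.
step 6: <11,-34> + <+0,-18> → <11,-52>
step 7: <11,-52> + <+0,-21> → <11,-73>
step 8: <11,-73> + <+0,-24> → <11,-97>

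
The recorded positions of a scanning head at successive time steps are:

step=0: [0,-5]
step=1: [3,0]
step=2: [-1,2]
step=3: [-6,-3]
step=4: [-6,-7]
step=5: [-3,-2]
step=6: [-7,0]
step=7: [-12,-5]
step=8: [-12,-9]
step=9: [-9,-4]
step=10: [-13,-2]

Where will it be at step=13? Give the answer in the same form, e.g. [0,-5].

Step-to-step displacements: [+3,+5], [-4,+2], [-5,-5], [+0,-4], [+3,+5], [-4,+2], [-5,-5], [+0,-4], [+3,+5], [-4,+2] — a repeating cycle of length 4.
step 11: apply [-5,-5] → [-18,-7]
step 12: apply [+0,-4] → [-18,-11]
step 13: apply [+3,+5] → [-15,-6]

[-15,-6]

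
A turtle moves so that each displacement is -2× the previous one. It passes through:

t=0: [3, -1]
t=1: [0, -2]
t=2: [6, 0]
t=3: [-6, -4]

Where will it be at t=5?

[-30, -12]

The jumps are [-3, -1], [+6, +2], [-12, -4] — a geometric progression with ratio -2.
step 4: [-6, -4] + [+24, +8] → [18, 4]
step 5: [18, 4] + [-48, -16] → [-30, -12]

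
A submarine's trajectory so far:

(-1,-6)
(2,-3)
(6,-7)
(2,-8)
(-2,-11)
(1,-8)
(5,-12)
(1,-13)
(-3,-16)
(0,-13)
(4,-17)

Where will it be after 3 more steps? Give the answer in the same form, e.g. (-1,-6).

Differencing gives (+3,+3), (+4,-4), (-4,-1), (-4,-3), (+3,+3), (+4,-4), (-4,-1), (-4,-3), (+3,+3), (+4,-4). This is the pattern (+3,+3), (+4,-4), (-4,-1), (-4,-3) repeated.
step 11: apply (-4,-1) → (0,-18)
step 12: apply (-4,-3) → (-4,-21)
step 13: apply (+3,+3) → (-1,-18)

(-1,-18)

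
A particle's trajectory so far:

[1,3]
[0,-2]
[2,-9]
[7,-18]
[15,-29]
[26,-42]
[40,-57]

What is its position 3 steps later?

[100,-114]

Taking differences between consecutive positions: [-1,-5], [+2,-7], [+5,-9], [+8,-11], [+11,-13], [+14,-15]. These grow by [+3,-2] each step.
step 7: [40,-57] + [+17,-17] → [57,-74]
step 8: [57,-74] + [+20,-19] → [77,-93]
step 9: [77,-93] + [+23,-21] → [100,-114]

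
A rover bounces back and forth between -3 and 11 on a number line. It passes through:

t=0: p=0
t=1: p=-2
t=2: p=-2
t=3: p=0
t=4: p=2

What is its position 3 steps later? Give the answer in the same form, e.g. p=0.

The value reflects between -3 and 11, moving 2 per step.
  step 5: 2 → 4
  step 6: 4 → 6
  step 7: 6 → 8

p=8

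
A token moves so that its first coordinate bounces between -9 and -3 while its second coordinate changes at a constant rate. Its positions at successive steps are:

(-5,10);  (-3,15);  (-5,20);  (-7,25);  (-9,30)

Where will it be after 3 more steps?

(-3,45)

The first coordinate travels 2 per step and bounces off the walls at -9 and -3.
  step 5: -9 → -7
  step 6: -7 → -5
  step 7: -5 → -3
The second coordinate changes by +5 each step: at step 7 it is 45.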